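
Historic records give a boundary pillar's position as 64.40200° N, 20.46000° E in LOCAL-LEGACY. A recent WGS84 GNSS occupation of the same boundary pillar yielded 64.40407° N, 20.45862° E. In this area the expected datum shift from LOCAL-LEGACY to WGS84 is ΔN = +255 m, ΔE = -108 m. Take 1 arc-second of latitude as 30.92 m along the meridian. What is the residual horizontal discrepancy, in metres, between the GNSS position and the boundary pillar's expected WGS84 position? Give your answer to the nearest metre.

Observed coordinate differences: Δφ = +0.00207°, Δλ = -0.00138°.
Converting to metres (1° lat = 111312 m, cos φ = 0.432054): observed ΔN = 230.4 m, observed ΔE = -66.4 m.
Subtracting the expected shift leaves a residual of 230.4 − (255) = -24.6 m north and -66.4 − (-108) = 41.6 m east.
Residual distance = √((-24.6)² + 41.6²) = 48.3 m.

48 m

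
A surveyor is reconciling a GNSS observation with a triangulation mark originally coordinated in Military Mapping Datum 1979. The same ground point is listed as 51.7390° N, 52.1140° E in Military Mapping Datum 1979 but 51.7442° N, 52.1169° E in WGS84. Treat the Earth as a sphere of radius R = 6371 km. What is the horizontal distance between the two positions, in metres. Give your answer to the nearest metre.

Δφ = 51.7442° − 51.7390° = +0.0052°; Δλ = 52.1169° − 52.1140° = +0.0029°.
1° along a meridian = πR/180 = 111195 m.
ΔN = Δφ × 111195 = 578.2 m; ΔE = Δλ × 111195 × cos(51.7390°) = +0.0029 × 111195 × 0.619245 = 199.7 m.
Distance = √(ΔE² + ΔN²) = √(199.7² + 578.2²) = 611.7 m.

612 m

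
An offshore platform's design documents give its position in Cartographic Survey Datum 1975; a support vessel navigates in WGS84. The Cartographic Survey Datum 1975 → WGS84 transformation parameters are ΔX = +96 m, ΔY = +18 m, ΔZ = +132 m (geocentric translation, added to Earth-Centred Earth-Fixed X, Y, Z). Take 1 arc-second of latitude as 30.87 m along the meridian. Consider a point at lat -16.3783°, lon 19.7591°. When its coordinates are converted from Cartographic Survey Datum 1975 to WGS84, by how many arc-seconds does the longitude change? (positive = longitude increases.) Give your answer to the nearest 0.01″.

Δλ = -0.52″

sin φ = -0.281978, cos φ = 0.959421, sin λ = 0.338066, cos λ = 0.941122.
East component: ΔE = −sin λ·ΔX + cos λ·ΔY = −(0.338066)(96) + (0.941122)(18) = -15.51 m.
1° of latitude spans 3600 × 30.87 = 111132 m; at latitude φ, 1° of longitude spans that × cos φ = 106622.4 m, so Δλ = -15.51 / 106622.4 × 3600 = -0.524″.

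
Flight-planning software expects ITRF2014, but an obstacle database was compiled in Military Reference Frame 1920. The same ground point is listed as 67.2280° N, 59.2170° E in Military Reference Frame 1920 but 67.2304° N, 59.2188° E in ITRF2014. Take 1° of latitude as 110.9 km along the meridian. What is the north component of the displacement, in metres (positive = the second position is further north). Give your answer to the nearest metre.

ΔN = 266 m

Δφ = 67.2304° − 67.2280° = +0.0024°; Δλ = 59.2188° − 59.2170° = +0.0018°.
ΔN = Δφ × 110900 = 266.2 m; ΔE = Δλ × 110900 × cos(67.2280°) = +0.0018 × 110900 × 0.387065 = 77.3 m.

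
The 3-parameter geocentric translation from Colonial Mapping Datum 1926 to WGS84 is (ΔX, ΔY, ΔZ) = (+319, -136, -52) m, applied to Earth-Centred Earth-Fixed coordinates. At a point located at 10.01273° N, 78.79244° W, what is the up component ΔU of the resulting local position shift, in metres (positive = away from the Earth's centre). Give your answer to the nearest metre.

At φ = 10.01273°, λ = -78.79244°: sin φ = 0.173867, cos φ = 0.984769, sin λ = -0.980930, cos λ = 0.194364.
ΔU = cos φ cos λ·ΔX + cos φ sin λ·ΔY + sin φ·ΔZ = (0.984769)(0.194364)(319) + (0.984769)(-0.980930)(-136) + (0.173867)(-52) = 183.39 m.

ΔU = 183 m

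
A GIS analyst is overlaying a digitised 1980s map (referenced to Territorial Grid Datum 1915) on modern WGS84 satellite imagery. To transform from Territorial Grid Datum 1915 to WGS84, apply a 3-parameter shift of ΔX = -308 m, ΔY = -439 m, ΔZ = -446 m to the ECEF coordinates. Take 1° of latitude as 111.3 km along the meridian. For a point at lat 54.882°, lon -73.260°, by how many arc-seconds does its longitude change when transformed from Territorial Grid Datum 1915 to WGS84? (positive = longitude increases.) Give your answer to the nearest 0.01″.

Δλ = -23.69″

sin φ = 0.817969, cos φ = 0.575262, sin λ = -0.957622, cos λ = 0.288029.
East component: ΔE = −sin λ·ΔX + cos λ·ΔY = −(-0.957622)(-308) + (0.288029)(-439) = -421.39 m.
1° of latitude spans 111300 m; at latitude φ, 1° of longitude spans that × cos φ = 64026.7 m, so Δλ = -421.39 / 64026.7 × 3600 = -23.693″.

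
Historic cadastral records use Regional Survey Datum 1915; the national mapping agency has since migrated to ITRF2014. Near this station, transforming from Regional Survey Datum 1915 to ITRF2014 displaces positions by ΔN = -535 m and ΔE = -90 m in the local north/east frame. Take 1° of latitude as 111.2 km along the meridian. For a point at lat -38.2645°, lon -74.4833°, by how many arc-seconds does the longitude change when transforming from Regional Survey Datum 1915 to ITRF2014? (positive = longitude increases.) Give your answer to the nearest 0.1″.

Δλ = -3.7″

At latitude -38.2645°, cos φ = 0.785160.
1° of longitude at this latitude = 111.2 × cos φ = 87.31 km, so Δλ = -90.0 / 87309.8 = -0.0010308° = -3.711″.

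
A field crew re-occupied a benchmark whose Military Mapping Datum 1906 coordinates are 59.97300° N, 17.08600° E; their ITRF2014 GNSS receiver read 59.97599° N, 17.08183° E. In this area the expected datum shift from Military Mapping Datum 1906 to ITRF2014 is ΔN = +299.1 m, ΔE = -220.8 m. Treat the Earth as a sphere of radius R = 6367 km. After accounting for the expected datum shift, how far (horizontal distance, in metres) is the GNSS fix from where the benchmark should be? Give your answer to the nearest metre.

35 m

Observed coordinate differences: Δφ = +0.00299°, Δλ = -0.00417°.
Converting to metres (1° lat = 111125 m, cos φ = 0.500408): observed ΔN = 332.3 m, observed ΔE = -231.9 m.
Subtracting the expected shift leaves a residual of 332.3 − (299.1) = 33.2 m north and -231.9 − (-220.8) = -11.1 m east.
Residual distance = √(33.2² + (-11.1)²) = 35.0 m.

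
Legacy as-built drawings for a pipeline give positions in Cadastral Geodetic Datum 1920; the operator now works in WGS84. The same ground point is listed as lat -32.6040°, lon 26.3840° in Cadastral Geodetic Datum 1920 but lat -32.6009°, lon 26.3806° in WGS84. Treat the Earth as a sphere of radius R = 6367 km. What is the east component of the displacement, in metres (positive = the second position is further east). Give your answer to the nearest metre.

ΔE = -318 m

Δφ = -32.6009° − -32.6040° = +0.0031°; Δλ = 26.3806° − 26.3840° = -0.0034°.
1° along a meridian = πR/180 = 111125 m.
ΔN = Δφ × 111125 = 344.5 m; ΔE = Δλ × 111125 × cos(-32.6040°) = -0.0034 × 111125 × 0.842415 = -318.3 m.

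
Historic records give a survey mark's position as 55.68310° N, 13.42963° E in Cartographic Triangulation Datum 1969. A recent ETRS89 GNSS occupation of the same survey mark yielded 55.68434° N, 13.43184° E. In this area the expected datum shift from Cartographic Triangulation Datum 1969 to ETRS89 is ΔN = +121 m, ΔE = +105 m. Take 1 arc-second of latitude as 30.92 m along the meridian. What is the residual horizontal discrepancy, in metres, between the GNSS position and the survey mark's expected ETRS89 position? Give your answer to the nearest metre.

38 m

Observed coordinate differences: Δφ = +0.00124°, Δλ = +0.00221°.
Converting to metres (1° lat = 111312 m, cos φ = 0.563770): observed ΔN = 138.0 m, observed ΔE = 138.7 m.
Subtracting the expected shift leaves a residual of 138.0 − (121) = 17.0 m north and 138.7 − (105) = 33.7 m east.
Residual distance = √(17.0² + 33.7²) = 37.7 m.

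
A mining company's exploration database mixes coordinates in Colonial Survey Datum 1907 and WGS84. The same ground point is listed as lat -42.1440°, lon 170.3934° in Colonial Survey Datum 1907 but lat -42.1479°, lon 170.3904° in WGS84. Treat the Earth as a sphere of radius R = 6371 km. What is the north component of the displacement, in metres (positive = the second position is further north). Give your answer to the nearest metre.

ΔN = -434 m

Δφ = -42.1479° − -42.1440° = -0.0039°; Δλ = 170.3904° − 170.3934° = -0.0030°.
1° along a meridian = πR/180 = 111195 m.
ΔN = Δφ × 111195 = -433.7 m; ΔE = Δλ × 111195 × cos(-42.1440°) = -0.0030 × 111195 × 0.741461 = -247.3 m.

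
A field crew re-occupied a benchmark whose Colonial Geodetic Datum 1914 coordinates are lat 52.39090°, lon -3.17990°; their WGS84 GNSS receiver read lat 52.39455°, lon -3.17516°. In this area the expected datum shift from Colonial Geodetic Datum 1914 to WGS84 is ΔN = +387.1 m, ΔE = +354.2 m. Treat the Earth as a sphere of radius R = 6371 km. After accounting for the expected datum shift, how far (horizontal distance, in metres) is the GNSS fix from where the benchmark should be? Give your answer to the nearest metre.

38 m

Observed coordinate differences: Δφ = +0.00365°, Δλ = +0.00474°.
Converting to metres (1° lat = 111195 m, cos φ = 0.610271): observed ΔN = 405.9 m, observed ΔE = 321.7 m.
Subtracting the expected shift leaves a residual of 405.9 − (387.1) = 18.8 m north and 321.7 − (354.2) = -32.5 m east.
Residual distance = √(18.8² + (-32.5)²) = 37.6 m.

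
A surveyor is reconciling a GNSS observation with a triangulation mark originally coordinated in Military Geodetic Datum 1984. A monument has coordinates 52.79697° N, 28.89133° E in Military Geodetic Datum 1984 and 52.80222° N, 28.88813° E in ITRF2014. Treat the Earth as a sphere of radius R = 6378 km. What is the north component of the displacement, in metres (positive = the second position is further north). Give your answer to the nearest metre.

Δφ = 52.80222° − 52.79697° = +0.00525°; Δλ = 28.88813° − 28.89133° = -0.00320°.
1° along a meridian = πR/180 = 111317 m.
ΔN = Δφ × 111317 = 584.4 m; ΔE = Δλ × 111317 × cos(52.79697°) = -0.00320 × 111317 × 0.604641 = -215.4 m.

ΔN = 584 m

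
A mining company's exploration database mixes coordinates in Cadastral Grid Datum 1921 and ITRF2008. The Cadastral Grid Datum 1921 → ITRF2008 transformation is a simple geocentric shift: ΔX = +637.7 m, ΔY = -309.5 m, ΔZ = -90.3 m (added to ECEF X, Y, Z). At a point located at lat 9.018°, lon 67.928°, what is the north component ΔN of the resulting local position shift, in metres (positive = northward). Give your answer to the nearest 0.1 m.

ΔN = -81.8 m

The local north axis is (−sin φ cos λ, −sin φ sin λ, cos φ), giving ΔN = -37.561 + 44.957 − 89.184 = -81.79 m.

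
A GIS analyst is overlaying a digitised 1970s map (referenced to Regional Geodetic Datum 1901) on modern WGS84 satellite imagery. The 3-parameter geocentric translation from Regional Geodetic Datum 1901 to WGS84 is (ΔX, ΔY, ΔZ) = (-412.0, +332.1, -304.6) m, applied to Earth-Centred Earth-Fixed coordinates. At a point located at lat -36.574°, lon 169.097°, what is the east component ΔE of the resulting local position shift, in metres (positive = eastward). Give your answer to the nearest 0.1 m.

At φ = -36.574°, λ = 169.097°: sin φ = -0.595861, cos φ = 0.803088, sin λ = 0.189147, cos λ = -0.981949.
ΔE = −sin λ·ΔX + cos λ·ΔY = −(0.189147)·(-412.0) + (-0.981949)·(332.1) = -248.18 m.

ΔE = -248.2 m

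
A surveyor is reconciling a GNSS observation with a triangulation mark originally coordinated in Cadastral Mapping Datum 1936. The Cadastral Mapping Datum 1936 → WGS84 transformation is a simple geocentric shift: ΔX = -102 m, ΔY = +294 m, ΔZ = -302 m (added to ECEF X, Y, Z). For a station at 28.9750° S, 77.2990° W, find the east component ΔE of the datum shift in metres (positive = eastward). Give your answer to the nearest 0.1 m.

At φ = -28.9750°, λ = -77.2990°: sin φ = -0.484428, cos φ = 0.874831, sin λ = -0.975531, cos λ = 0.219863.
ΔE = −sin λ·ΔX + cos λ·ΔY = −(-0.975531)·(-102) + (0.219863)·(294) = -34.86 m.

ΔE = -34.9 m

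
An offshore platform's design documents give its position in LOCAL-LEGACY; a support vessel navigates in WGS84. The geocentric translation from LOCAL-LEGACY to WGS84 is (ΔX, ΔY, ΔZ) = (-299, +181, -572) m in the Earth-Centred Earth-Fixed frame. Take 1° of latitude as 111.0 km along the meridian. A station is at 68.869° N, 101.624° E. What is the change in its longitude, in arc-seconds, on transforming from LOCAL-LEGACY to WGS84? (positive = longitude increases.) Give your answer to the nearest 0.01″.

sin φ = 0.932759, cos φ = 0.360502, sin λ = 0.979491, cos λ = -0.201488.
East component: ΔE = −sin λ·ΔX + cos λ·ΔY = −(0.979491)(-299) + (-0.201488)(181) = 256.40 m.
1° of latitude spans 111000 m; at latitude φ, 1° of longitude spans that × cos φ = 40015.7 m, so Δλ = 256.40 / 40015.7 × 3600 = 23.067″.

Δλ = 23.07″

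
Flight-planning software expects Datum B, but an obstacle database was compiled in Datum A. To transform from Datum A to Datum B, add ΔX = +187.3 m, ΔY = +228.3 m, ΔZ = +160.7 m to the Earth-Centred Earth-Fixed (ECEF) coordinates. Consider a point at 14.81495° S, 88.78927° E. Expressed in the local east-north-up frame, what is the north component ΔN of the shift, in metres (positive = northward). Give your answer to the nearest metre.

ΔN = 215 m

The local north axis is (−sin φ cos λ, −sin φ sin λ, cos φ), giving ΔN = 1.012 + 58.363 + 155.358 = 214.73 m.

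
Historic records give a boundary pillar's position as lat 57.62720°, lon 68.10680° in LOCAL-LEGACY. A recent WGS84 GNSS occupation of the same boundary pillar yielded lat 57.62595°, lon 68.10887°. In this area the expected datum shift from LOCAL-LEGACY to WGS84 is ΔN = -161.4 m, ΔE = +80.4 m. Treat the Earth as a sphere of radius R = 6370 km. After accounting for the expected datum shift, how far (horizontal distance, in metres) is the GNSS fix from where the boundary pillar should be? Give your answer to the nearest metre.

Observed coordinate differences: Δφ = -0.00125°, Δλ = +0.00207°.
Converting to metres (1° lat = 111177 m, cos φ = 0.535426): observed ΔN = -139.0 m, observed ΔE = 123.2 m.
Subtracting the expected shift leaves a residual of -139.0 − (-161.4) = 22.4 m north and 123.2 − (80.4) = 42.8 m east.
Residual distance = √(22.4² + 42.8²) = 48.3 m.

48 m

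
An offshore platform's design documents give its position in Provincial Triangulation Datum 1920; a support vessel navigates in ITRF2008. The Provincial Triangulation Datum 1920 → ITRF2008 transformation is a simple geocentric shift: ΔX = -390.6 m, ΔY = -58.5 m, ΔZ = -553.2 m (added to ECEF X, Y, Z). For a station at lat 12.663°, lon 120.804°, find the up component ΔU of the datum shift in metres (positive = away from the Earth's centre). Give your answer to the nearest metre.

ΔU = 25 m

The local up (radial) axis is (cos φ cos λ, cos φ sin λ, sin φ), giving ΔU = 195.162 − 49.025 − 121.270 = 24.87 m.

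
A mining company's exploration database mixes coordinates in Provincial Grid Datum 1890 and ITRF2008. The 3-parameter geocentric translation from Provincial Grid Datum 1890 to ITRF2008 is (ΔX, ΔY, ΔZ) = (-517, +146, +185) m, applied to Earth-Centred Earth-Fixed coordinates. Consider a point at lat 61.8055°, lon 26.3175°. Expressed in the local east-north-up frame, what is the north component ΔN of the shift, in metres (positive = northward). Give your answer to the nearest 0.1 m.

The local north axis is (−sin φ cos λ, −sin φ sin λ, cos φ), giving ΔN = 408.429 − 57.048 + 87.406 = 438.79 m.

ΔN = 438.8 m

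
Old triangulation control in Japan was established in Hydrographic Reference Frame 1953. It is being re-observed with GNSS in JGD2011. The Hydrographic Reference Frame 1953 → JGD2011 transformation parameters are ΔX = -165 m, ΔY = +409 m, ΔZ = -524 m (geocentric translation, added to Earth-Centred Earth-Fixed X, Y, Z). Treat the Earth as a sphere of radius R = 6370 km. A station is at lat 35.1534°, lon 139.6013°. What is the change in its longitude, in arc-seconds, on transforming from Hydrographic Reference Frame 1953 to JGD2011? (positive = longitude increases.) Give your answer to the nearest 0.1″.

Δλ = -8.1″

sin φ = 0.575768, cos φ = 0.817613, sin λ = 0.648103, cos λ = -0.761553.
East component: ΔE = −sin λ·ΔX + cos λ·ΔY = −(0.648103)(-165) + (-0.761553)(409) = -204.54 m.
1° of latitude spans πR/180 = 111177 m; at latitude φ, 1° of longitude spans that × cos φ = 90900.2 m, so Δλ = -204.54 / 90900.2 × 3600 = -8.101″.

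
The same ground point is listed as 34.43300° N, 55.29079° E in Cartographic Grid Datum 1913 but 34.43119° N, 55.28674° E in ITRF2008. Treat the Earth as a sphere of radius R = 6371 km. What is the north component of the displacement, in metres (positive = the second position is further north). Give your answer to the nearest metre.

ΔN = -201 m

Δφ = 34.43119° − 34.43300° = -0.00181°; Δλ = 55.28674° − 55.29079° = -0.00405°.
1° along a meridian = πR/180 = 111195 m.
ΔN = Δφ × 111195 = -201.3 m; ΔE = Δλ × 111195 × cos(34.43300°) = -0.00405 × 111195 × 0.824788 = -371.4 m.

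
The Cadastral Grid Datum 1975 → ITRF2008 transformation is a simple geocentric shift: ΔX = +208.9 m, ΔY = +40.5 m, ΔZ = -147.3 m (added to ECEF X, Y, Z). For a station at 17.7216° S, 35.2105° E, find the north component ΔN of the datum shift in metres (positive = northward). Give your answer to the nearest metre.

ΔN = -81 m

The local north axis is (−sin φ cos λ, −sin φ sin λ, cos φ), giving ΔN = 51.954 + 7.108 − 140.310 = -81.25 m.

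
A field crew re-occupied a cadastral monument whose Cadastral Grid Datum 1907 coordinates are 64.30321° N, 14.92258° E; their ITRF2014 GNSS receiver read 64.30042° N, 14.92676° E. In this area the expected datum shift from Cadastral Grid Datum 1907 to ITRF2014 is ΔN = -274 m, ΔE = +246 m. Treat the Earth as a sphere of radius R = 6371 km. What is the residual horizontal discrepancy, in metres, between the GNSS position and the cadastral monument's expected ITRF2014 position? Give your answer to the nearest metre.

Observed coordinate differences: Δφ = -0.00279°, Δλ = +0.00418°.
Converting to metres (1° lat = 111195 m, cos φ = 0.433609): observed ΔN = -310.2 m, observed ΔE = 201.5 m.
Subtracting the expected shift leaves a residual of -310.2 − (-274) = -36.2 m north and 201.5 − (246) = -44.5 m east.
Residual distance = √((-36.2)² + (-44.5)²) = 57.4 m.

57 m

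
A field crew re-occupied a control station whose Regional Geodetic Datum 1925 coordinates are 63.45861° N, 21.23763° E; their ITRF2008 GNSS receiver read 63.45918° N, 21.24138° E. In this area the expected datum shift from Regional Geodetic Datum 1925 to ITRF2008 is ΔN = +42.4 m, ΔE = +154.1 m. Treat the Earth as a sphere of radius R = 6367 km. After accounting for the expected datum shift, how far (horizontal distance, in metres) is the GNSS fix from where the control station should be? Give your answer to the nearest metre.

38 m

Observed coordinate differences: Δφ = +0.00057°, Δλ = +0.00375°.
Converting to metres (1° lat = 111125 m, cos φ = 0.446844): observed ΔN = 63.3 m, observed ΔE = 186.2 m.
Subtracting the expected shift leaves a residual of 63.3 − (42.4) = 20.9 m north and 186.2 − (154.1) = 32.1 m east.
Residual distance = √(20.9² + 32.1²) = 38.3 m.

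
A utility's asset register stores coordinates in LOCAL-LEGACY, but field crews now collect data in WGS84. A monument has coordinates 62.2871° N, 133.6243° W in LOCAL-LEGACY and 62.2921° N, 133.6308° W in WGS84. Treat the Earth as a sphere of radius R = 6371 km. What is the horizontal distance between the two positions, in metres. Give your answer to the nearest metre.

650 m

Δφ = 62.2921° − 62.2871° = +0.0050°; Δλ = -133.6308° − -133.6243° = -0.0065°.
1° along a meridian = πR/180 = 111195 m.
ΔN = Δφ × 111195 = 556.0 m; ΔE = Δλ × 111195 × cos(62.2871°) = -0.0065 × 111195 × 0.465041 = -336.1 m.
Distance = √(ΔE² + ΔN²) = √((-336.1)² + 556.0²) = 649.7 m.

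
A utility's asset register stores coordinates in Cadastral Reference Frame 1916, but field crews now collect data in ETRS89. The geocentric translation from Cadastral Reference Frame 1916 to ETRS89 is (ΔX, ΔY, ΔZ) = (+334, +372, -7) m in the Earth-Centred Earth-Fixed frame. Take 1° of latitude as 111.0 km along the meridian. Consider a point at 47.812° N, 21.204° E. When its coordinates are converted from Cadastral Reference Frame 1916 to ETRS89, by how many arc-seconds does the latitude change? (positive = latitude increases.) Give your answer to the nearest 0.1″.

Δφ = -10.9″

sin φ = 0.740945, cos φ = 0.671565, sin λ = 0.361690, cos λ = 0.932299.
North component: ΔN = −sin φ cos λ·ΔX − sin φ sin λ·ΔY + cos φ·ΔZ = −(0.740945)(0.932299)(334) − (0.740945)(0.361690)(372) + (0.671565)(-7) = -335.12 m.
1° of latitude spans 111000 m, so Δφ = -335.12 / 111000 × 3600 = -10.869″.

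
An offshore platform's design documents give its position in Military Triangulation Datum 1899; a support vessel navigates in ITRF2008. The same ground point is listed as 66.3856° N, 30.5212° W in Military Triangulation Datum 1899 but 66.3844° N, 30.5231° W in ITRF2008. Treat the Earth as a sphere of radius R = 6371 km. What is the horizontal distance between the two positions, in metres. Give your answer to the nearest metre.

158 m

Δφ = 66.3844° − 66.3856° = -0.0012°; Δλ = -30.5231° − -30.5212° = -0.0019°.
1° along a meridian = πR/180 = 111195 m.
ΔN = Δφ × 111195 = -133.4 m; ΔE = Δλ × 111195 × cos(66.3856°) = -0.0019 × 111195 × 0.400579 = -84.6 m.
Distance = √(ΔE² + ΔN²) = √((-84.6)² + (-133.4)²) = 158.0 m.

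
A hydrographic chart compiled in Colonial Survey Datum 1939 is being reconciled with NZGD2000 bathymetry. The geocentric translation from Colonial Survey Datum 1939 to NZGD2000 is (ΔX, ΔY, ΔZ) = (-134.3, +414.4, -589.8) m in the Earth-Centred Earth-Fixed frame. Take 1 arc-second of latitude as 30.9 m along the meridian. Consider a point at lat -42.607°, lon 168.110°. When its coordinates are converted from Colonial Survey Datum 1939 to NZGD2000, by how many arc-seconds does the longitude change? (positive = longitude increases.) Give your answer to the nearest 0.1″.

sin φ = -0.676966, cos φ = 0.736014, sin λ = 0.206033, cos λ = -0.978545.
East component: ΔE = −sin λ·ΔX + cos λ·ΔY = −(0.206033)(-134.3) + (-0.978545)(414.4) = -377.84 m.
1° of latitude spans 3600 × 30.90 = 111240 m; at latitude φ, 1° of longitude spans that × cos φ = 81874.2 m, so Δλ = -377.84 / 81874.2 × 3600 = -16.614″.

Δλ = -16.6″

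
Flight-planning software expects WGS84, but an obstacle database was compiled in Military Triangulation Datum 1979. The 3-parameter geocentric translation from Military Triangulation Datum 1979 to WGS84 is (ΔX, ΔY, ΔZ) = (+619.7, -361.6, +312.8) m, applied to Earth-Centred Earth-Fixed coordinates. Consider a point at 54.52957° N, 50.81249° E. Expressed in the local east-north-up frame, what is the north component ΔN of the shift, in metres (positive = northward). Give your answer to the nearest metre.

At φ = 54.52957°, λ = 50.81249°: sin φ = 0.814415, cos φ = 0.580283, sin λ = 0.775082, cos λ = 0.631860.
ΔN = −sin φ cos λ·ΔX − sin φ sin λ·ΔY + cos φ·ΔZ = −(0.814415)(0.631860)(619.7) − (0.814415)(0.775082)(-361.6) + (0.580283)(312.8) = 90.87 m.

ΔN = 91 m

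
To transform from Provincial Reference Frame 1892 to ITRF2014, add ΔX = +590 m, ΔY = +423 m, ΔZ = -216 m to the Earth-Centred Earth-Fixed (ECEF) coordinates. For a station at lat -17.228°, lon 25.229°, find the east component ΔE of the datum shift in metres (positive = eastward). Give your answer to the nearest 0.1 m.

At φ = -17.228°, λ = 25.229°: sin φ = -0.296175, cos φ = 0.955134, sin λ = 0.426237, cos λ = 0.904611.
ΔE = −sin λ·ΔX + cos λ·ΔY = −(0.426237)·(590) + (0.904611)·(423) = 131.17 m.

ΔE = 131.2 m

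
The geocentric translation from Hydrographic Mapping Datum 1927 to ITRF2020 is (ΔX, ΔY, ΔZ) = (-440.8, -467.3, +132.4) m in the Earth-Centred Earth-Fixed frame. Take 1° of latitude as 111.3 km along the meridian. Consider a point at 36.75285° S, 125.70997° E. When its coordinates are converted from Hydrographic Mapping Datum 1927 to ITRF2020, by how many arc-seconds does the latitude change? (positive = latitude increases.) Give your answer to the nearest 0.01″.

sin φ = -0.598364, cos φ = 0.801224, sin λ = 0.811982, cos λ = -0.583683.
North component: ΔN = −sin φ cos λ·ΔX − sin φ sin λ·ΔY + cos φ·ΔZ = −(-0.598364)(-0.583683)(-440.8) − (-0.598364)(0.811982)(-467.3) + (0.801224)(132.4) = 32.99 m.
1° of latitude spans 111300 m, so Δφ = 32.99 / 111300 × 3600 = 1.067″.

Δφ = 1.07″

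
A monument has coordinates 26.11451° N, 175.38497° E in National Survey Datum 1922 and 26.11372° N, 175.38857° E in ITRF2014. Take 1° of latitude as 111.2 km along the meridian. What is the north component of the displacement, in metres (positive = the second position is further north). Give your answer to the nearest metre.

Δφ = 26.11372° − 26.11451° = -0.00079°; Δλ = 175.38857° − 175.38497° = +0.00360°.
ΔN = Δφ × 111200 = -87.8 m; ΔE = Δλ × 111200 × cos(26.11451°) = +0.00360 × 111200 × 0.897916 = 359.5 m.

ΔN = -88 m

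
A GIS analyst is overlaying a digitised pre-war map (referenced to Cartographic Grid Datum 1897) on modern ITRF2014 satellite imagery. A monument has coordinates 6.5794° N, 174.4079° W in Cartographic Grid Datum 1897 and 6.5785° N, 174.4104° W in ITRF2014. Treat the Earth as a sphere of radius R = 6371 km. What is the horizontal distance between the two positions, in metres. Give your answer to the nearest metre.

294 m

Δφ = 6.5785° − 6.5794° = -0.0009°; Δλ = -174.4104° − -174.4079° = -0.0025°.
1° along a meridian = πR/180 = 111195 m.
ΔN = Δφ × 111195 = -100.1 m; ΔE = Δλ × 111195 × cos(6.5794°) = -0.0025 × 111195 × 0.993414 = -276.2 m.
Distance = √(ΔE² + ΔN²) = √((-276.2)² + (-100.1)²) = 293.7 m.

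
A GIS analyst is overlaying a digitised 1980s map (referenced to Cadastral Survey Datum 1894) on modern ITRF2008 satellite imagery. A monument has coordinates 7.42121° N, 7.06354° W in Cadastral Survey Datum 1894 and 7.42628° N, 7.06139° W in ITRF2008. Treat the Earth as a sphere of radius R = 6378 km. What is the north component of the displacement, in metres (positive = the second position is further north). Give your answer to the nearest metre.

Δφ = 7.42628° − 7.42121° = +0.00507°; Δλ = -7.06139° − -7.06354° = +0.00215°.
1° along a meridian = πR/180 = 111317 m.
ΔN = Δφ × 111317 = 564.4 m; ΔE = Δλ × 111317 × cos(7.42121°) = +0.00215 × 111317 × 0.991623 = 237.3 m.

ΔN = 564 m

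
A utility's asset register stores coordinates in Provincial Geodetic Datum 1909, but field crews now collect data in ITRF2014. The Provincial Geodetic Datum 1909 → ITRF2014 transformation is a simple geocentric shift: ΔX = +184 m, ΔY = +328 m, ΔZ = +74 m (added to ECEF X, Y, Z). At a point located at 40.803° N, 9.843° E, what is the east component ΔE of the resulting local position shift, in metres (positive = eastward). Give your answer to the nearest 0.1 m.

ΔE = 291.7 m

The local east axis at (φ, λ) is (−sin λ, cos λ, 0), so ΔE = −sin(9.843°)·184 + cos(9.843°)·328 = 291.72 m.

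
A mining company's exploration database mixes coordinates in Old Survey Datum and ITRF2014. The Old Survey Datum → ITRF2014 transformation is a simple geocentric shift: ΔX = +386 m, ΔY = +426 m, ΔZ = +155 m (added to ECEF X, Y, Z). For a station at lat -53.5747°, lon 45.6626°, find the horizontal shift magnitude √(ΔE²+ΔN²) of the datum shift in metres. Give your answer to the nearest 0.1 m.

554.7 m

At φ = -53.5747°, λ = 45.6626°: sin φ = -0.804632, cos φ = 0.593774, sin λ = 0.715237, cos λ = 0.698882.
ΔE = −sin λ·ΔX + cos λ·ΔY = −(0.715237)·(386) + (0.698882)·(426) = 21.64 m.
ΔN = −sin φ cos λ·ΔX − sin φ sin λ·ΔY + cos φ·ΔZ = −(-0.804632)(0.698882)(386) − (-0.804632)(0.715237)(426) + (0.593774)(155) = 554.26 m.
Horizontal magnitude = √(ΔE² + ΔN²) = √(21.64² + 554.26²) = 554.69 m.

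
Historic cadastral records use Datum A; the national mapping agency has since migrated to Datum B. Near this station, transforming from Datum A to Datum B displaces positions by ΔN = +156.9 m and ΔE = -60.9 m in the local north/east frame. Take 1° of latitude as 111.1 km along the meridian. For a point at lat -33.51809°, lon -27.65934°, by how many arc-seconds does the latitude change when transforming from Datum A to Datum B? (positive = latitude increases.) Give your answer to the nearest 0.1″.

1° of latitude = 111.1 km, so Δφ = 156.9 / 111100 = 0.0014122° = 5.084″.

Δφ = 5.1″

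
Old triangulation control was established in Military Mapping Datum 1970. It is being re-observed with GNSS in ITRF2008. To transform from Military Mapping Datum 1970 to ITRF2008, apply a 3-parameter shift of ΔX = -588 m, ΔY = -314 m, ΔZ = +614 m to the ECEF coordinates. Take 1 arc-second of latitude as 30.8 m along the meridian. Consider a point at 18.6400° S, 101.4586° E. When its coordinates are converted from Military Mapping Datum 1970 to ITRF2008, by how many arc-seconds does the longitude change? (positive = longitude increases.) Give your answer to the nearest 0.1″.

Δλ = 21.9″

sin φ = -0.319621, cos φ = 0.947546, sin λ = 0.980069, cos λ = -0.198660.
East component: ΔE = −sin λ·ΔX + cos λ·ΔY = −(0.980069)(-588) + (-0.198660)(-314) = 638.66 m.
1° of latitude spans 3600 × 30.80 = 110880 m; at latitude φ, 1° of longitude spans that × cos φ = 105063.8 m, so Δλ = 638.66 / 105063.8 × 3600 = 21.884″.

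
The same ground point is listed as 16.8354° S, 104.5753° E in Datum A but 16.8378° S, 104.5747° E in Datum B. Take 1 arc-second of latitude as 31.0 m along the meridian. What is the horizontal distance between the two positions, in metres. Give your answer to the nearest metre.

275 m

Δφ = -16.8378° − -16.8354° = -0.0024°; Δλ = 104.5747° − 104.5753° = -0.0006°.
1° of latitude = 3600 × 31.00 = 111600 m.
ΔN = Δφ × 111600 = -267.8 m; ΔE = Δλ × 111600 × cos(-16.8354°) = -0.0006 × 111600 × 0.957141 = -64.1 m.
Distance = √(ΔE² + ΔN²) = √((-64.1)² + (-267.8)²) = 275.4 m.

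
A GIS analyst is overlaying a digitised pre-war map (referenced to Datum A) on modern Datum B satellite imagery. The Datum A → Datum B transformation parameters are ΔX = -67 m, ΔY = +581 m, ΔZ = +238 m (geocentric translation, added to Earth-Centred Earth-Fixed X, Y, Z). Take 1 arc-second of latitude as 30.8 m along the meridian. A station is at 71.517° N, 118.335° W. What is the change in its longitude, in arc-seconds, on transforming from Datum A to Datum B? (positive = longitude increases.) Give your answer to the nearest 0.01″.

sin φ = 0.948418, cos φ = 0.317023, sin λ = -0.880188, cos λ = -0.474626.
East component: ΔE = −sin λ·ΔX + cos λ·ΔY = −(-0.880188)(-67) + (-0.474626)(581) = -334.73 m.
1° of latitude spans 3600 × 30.80 = 110880 m; at latitude φ, 1° of longitude spans that × cos φ = 35151.5 m, so Δλ = -334.73 / 35151.5 × 3600 = -34.281″.

Δλ = -34.28″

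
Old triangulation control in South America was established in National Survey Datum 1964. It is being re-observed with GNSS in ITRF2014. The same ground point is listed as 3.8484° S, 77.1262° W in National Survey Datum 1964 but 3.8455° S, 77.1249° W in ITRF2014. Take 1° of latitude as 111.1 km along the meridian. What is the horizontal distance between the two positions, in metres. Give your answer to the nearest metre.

353 m

Δφ = -3.8455° − -3.8484° = +0.0029°; Δλ = -77.1249° − -77.1262° = +0.0013°.
ΔN = Δφ × 111100 = 322.2 m; ΔE = Δλ × 111100 × cos(-3.8484°) = +0.0013 × 111100 × 0.997745 = 144.1 m.
Distance = √(ΔE² + ΔN²) = √(144.1² + 322.2²) = 352.9 m.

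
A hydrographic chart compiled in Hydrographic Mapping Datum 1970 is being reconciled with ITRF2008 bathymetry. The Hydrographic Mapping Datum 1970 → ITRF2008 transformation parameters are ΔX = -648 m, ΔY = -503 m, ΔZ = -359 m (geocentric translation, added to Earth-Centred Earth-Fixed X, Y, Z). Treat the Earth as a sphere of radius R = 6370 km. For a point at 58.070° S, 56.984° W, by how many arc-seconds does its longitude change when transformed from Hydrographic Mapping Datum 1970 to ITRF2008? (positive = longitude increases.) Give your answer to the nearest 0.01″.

Δλ = -50.05″

sin φ = -0.848695, cos φ = 0.528883, sin λ = -0.838518, cos λ = 0.544873.
East component: ΔE = −sin λ·ΔX + cos λ·ΔY = −(-0.838518)(-648) + (0.544873)(-503) = -817.43 m.
1° of latitude spans πR/180 = 111177 m; at latitude φ, 1° of longitude spans that × cos φ = 58799.9 m, so Δλ = -817.43 / 58799.9 × 3600 = -50.047″.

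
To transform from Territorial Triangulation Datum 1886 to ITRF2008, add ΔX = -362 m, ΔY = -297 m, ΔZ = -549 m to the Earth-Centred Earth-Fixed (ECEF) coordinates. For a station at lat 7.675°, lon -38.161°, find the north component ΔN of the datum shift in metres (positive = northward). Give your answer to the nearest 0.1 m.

ΔN = -530.6 m

The local north axis is (−sin φ cos λ, −sin φ sin λ, cos φ), giving ΔN = 38.014 − 24.508 − 544.082 = -530.58 m.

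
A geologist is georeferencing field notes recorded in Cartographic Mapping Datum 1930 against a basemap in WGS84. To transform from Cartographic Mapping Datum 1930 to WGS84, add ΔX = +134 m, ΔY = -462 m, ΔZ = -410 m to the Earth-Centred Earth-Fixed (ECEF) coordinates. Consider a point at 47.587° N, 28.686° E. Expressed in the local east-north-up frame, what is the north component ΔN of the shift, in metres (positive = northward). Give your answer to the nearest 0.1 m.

The local north axis is (−sin φ cos λ, −sin φ sin λ, cos φ), giving ΔN = -86.790 + 163.729 − 276.533 = -199.59 m.

ΔN = -199.6 m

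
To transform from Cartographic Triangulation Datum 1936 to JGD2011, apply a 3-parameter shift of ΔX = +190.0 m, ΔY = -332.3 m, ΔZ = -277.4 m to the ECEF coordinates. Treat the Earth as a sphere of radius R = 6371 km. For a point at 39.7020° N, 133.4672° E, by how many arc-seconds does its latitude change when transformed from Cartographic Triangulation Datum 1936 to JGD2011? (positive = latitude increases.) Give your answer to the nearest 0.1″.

Δφ = 0.8″

sin φ = 0.638795, cos φ = 0.769377, sin λ = 0.725768, cos λ = -0.687939.
North component: ΔN = −sin φ cos λ·ΔX − sin φ sin λ·ΔY + cos φ·ΔZ = −(0.638795)(-0.687939)(190.0) − (0.638795)(0.725768)(-332.3) + (0.769377)(-277.4) = 24.13 m.
1° of latitude spans πR/180 = 111195 m, so Δφ = 24.13 / 111195 × 3600 = 0.781″.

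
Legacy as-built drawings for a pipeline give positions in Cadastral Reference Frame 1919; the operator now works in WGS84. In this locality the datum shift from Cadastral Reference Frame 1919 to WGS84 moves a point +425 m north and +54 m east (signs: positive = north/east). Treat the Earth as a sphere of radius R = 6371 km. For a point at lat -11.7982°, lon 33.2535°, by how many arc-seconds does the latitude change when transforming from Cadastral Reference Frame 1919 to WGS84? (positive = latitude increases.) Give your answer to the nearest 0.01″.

Δφ = 13.76″

On a sphere of radius R, 1 rad of latitude = R, so Δφ = ΔN / R = 425.0 / 6371000 = 6.6709e-05 rad = 13.760″.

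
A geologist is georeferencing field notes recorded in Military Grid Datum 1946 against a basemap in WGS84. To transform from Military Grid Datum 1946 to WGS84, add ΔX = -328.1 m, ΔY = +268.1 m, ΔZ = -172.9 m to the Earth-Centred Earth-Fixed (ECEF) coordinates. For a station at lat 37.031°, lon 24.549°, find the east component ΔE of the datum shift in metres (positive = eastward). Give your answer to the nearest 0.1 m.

ΔE = 380.2 m

At φ = 37.031°, λ = 24.549°: sin φ = 0.602247, cos φ = 0.798310, sin λ = 0.415471, cos λ = 0.909606.
ΔE = −sin λ·ΔX + cos λ·ΔY = −(0.415471)·(-328.1) + (0.909606)·(268.1) = 380.18 m.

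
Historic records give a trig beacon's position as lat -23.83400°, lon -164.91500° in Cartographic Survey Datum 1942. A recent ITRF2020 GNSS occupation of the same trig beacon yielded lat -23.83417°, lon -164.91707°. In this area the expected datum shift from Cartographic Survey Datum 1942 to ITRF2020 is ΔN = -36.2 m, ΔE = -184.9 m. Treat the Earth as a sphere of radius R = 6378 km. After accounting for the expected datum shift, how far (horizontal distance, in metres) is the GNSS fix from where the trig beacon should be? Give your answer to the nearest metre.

31 m

Observed coordinate differences: Δφ = -0.00017°, Δλ = -0.00207°.
Converting to metres (1° lat = 111317 m, cos φ = 0.914720): observed ΔN = -18.9 m, observed ΔE = -210.8 m.
Subtracting the expected shift leaves a residual of -18.9 − (-36.2) = 17.3 m north and -210.8 − (-184.9) = -25.9 m east.
Residual distance = √(17.3² + (-25.9)²) = 31.1 m.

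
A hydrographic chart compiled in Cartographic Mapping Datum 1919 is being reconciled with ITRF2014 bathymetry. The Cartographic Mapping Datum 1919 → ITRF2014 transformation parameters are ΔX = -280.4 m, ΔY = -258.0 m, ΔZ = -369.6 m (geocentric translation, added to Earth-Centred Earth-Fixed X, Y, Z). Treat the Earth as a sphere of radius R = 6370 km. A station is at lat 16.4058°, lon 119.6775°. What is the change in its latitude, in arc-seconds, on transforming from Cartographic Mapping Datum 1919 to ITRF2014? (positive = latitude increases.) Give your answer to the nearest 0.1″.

sin φ = 0.282439, cos φ = 0.959285, sin λ = 0.868826, cos λ = -0.495118.
North component: ΔN = −sin φ cos λ·ΔX − sin φ sin λ·ΔY + cos φ·ΔZ = −(0.282439)(-0.495118)(-280.4) − (0.282439)(0.868826)(-258.0) + (0.959285)(-369.6) = -330.45 m.
1° of latitude spans πR/180 = 111177 m, so Δφ = -330.45 / 111177 × 3600 = -10.700″.

Δφ = -10.7″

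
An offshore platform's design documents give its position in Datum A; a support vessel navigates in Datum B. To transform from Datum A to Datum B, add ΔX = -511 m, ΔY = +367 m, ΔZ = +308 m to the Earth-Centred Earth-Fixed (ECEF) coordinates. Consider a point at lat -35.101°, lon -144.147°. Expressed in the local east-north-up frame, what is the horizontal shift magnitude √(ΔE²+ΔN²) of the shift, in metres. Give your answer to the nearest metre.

700 m

The local east axis at (φ, λ) is (−sin λ, cos λ, 0), so ΔE = −sin(-144.147°)·(-511) + cos(-144.147°)·367 = -596.76 m.
The local north axis is (−sin φ cos λ, −sin φ sin λ, cos φ), giving ΔN = 238.160 − 123.603 + 251.987 = 366.54 m.
Horizontal magnitude = √(ΔE² + ΔN²) = √((-596.76)² + 366.54²) = 700.34 m.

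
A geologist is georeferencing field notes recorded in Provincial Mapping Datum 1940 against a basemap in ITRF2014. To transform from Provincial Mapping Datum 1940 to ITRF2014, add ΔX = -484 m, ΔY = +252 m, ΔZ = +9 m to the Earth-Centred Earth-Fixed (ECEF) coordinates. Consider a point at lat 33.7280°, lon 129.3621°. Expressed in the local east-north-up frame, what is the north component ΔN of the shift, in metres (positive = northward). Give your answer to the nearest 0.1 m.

ΔN = -271.1 m

The local north axis is (−sin φ cos λ, −sin φ sin λ, cos φ), giving ΔN = -170.441 − 108.182 + 7.485 = -271.14 m.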